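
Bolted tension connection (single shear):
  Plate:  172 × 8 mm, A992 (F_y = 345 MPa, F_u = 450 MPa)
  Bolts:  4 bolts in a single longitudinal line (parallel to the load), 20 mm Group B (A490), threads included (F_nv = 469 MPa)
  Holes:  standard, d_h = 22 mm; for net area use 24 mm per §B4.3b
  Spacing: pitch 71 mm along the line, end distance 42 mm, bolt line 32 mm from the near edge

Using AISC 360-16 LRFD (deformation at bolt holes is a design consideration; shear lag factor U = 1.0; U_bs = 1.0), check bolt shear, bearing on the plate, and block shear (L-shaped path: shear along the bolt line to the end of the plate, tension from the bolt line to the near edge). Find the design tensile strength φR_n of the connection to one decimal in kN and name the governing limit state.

331.0 kN (block shear governs)

Bolt shear: A_b = π(20)²/4 = 314.16 mm². φR_n = 0.75 × 469 × 314.16 × 4 × 1 = 442.0 kN.
Bearing (8 mm plate, F_u = 450 MPa): end bolts L_c = 42 − 22/2 = 31, R_n = min(1.2×31×8×450, 2.4×20×8×450) = 133.92 kN/bolt; interior L_c = 71 − 22 = 49, R_n = 172.8 kN/bolt. φR_n = 0.75 × (1×133.92 + 3×172.8) = 489.2 kN.
Block shear: shear path 1×[42+3×71] = 1×255 mm, A_gv = 2040, A_nv = 1×(255 − 3.5×24)×8 = 1368 mm²; tension to near edge: (32 − 0.5×24)×8 = 160 mm². R_n = min(0.6×450×1368, 0.6×345×2040) + 1.0×450×160 = min(369.36, 422.28) + 72 = 441.36 kN. φR_n = 0.75 × 441.36 = 331.0 kN.
Governing: min(442.0, 489.2, 331.0) = 331.0 kN → block shear.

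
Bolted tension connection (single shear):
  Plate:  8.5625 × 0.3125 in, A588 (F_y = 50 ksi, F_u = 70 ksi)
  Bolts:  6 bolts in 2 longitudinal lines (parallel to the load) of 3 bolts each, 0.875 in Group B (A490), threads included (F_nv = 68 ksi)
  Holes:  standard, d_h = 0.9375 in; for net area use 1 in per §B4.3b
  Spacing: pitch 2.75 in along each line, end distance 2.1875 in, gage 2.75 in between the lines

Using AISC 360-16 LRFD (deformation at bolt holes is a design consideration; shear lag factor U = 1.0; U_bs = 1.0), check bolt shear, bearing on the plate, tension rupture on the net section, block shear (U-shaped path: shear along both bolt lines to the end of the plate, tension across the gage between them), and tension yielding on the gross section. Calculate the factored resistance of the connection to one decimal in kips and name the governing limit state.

Bolt shear: A_b = π(0.875)²/4 = 0.60132 in². φR_n = 0.75 × 68 × 0.60132 × 6 × 1 = 184.0 kips.
Bearing (0.3125 in plate, F_u = 70 ksi): end bolts L_c = 2.1875 − 0.9375/2 = 1.71875, R_n = min(1.2×1.71875×0.3125×70, 2.4×0.875×0.3125×70) = 45.117 kips/bolt; interior L_c = 2.75 − 0.9375 = 1.8125, R_n = 45.938 kips/bolt. φR_n = 0.75 × (2×45.117 + 4×45.938) = 205.5 kips.
Tension rupture (net): A_n = (8.5625 − 2×1)×0.3125 = 2.0508 in² (U = 1.0, A_e = A_n). φR_n = 0.75 × 70 × 2.0508 = 107.7 kips.
Block shear: shear path 2×[2.1875+2×2.75] = 2×7.6875 in, A_gv = 4.8047, A_nv = 2×(7.6875 − 2.5×1)×0.3125 = 3.2422 in²; tension across gage: (2.75 − 1×1)×0.3125 = 0.54688 in². R_n = min(0.6×70×3.2422, 0.6×50×4.8047) + 1.0×70×0.54688 = min(136.17, 144.14) + 38.282 = 174.45 kips. φR_n = 0.75 × 174.45 = 130.8 kips.
Tension yield (gross): A_g = 8.5625×0.3125 = 2.6758 in². φR_n = 0.90 × 50 × 2.6758 = 120.4 kips.
Governing: min(184.0, 205.5, 107.7, 130.8, 120.4) = 107.7 kips → net-section rupture.

107.7 kips (net-section rupture governs)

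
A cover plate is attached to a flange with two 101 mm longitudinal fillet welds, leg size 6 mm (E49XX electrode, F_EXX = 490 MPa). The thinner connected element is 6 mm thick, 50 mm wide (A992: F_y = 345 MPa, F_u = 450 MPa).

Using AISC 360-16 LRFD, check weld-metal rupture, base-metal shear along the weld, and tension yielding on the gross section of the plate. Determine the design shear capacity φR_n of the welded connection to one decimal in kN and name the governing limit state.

93.2 kN (gross-section yield governs)

Weld metal: throat = 0.707×6 = 4.242 mm, L = 2×101 = 202 mm. φR_n = 0.75 × 0.6 × 490 × 4.242 × 202 = 188.9 kN.
Base metal shear (6 mm plate): yield φR_n = 1.0×0.6×345×6×202 = 250.9 kN; rupture φR_n = 0.75×0.6×450×6×202 = 245.4 kN; take 245.4 kN (rupture).
Tension yield (gross): A_g = 50×6 = 300 mm². φR_n = 0.90 × 345 × 300 = 93.2 kN.
Governing: min(188.9, 245.4, 93.2) = 93.2 kN → gross-section yield.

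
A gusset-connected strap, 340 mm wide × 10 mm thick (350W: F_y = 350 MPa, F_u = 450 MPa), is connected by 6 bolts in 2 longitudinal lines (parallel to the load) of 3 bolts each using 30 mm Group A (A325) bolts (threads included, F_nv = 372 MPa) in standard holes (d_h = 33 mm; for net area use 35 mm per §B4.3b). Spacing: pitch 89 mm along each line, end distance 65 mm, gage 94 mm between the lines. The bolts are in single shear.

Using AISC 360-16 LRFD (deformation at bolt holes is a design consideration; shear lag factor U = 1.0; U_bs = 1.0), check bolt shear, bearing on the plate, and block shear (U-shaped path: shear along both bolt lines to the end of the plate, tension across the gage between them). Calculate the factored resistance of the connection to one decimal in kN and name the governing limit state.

828.9 kN (block shear governs)

Bolt shear: A_b = π(30)²/4 = 706.86 mm². φR_n = 0.75 × 372 × 706.86 × 6 × 1 = 1183.3 kN.
Bearing (10 mm plate, F_u = 450 MPa): end bolts L_c = 65 − 33/2 = 48.5, R_n = min(1.2×48.5×10×450, 2.4×30×10×450) = 261.9 kN/bolt; interior L_c = 89 − 33 = 56, R_n = 302.4 kN/bolt. φR_n = 0.75 × (2×261.9 + 4×302.4) = 1300.1 kN.
Block shear: shear path 2×[65+2×89] = 2×243 mm, A_gv = 4860, A_nv = 2×(243 − 2.5×35)×10 = 3110 mm²; tension across gage: (94 − 1×35)×10 = 590 mm². R_n = min(0.6×450×3110, 0.6×350×4860) + 1.0×450×590 = min(839.7, 1020.6) + 265.5 = 1105.2 kN. φR_n = 0.75 × 1105.2 = 828.9 kN.
Governing: min(1183.3, 1300.1, 828.9) = 828.9 kN → block shear.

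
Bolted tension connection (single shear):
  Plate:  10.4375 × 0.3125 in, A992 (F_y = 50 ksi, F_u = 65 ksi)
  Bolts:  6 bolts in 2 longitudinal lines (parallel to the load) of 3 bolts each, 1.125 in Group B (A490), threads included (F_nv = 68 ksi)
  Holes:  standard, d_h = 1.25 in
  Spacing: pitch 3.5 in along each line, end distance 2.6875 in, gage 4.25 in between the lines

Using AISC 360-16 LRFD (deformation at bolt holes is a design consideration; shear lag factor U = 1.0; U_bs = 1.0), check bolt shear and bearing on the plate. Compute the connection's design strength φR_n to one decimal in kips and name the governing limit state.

239.9 kips (bearing governs)

Bolt shear: A_b = π(1.125)²/4 = 0.99402 in². φR_n = 0.75 × 68 × 0.99402 × 6 × 1 = 304.2 kips.
Bearing (0.3125 in plate, F_u = 65 ksi): end bolts L_c = 2.6875 − 1.25/2 = 2.0625, R_n = min(1.2×2.0625×0.3125×65, 2.4×1.125×0.3125×65) = 50.273 kips/bolt; interior L_c = 3.5 − 1.25 = 2.25, R_n = 54.844 kips/bolt. φR_n = 0.75 × (2×50.273 + 4×54.844) = 239.9 kips.
Governing: min(304.2, 239.9) = 239.9 kips → bearing.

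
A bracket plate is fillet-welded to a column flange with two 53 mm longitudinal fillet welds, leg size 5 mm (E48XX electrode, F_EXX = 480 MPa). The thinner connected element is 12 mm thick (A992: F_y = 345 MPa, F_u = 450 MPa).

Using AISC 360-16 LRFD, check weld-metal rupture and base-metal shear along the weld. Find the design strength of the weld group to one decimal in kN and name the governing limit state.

80.9 kN (weld metal governs)

Weld metal: throat = 0.707×5 = 3.535 mm, L = 2×53 = 106 mm. φR_n = 0.75 × 0.6 × 480 × 3.535 × 106 = 80.9 kN.
Base metal shear (12 mm plate): yield φR_n = 1.0×0.6×345×12×106 = 263.3 kN; rupture φR_n = 0.75×0.6×450×12×106 = 257.6 kN; take 257.6 kN (rupture).
Governing: min(80.9, 257.6) = 80.9 kN → weld metal.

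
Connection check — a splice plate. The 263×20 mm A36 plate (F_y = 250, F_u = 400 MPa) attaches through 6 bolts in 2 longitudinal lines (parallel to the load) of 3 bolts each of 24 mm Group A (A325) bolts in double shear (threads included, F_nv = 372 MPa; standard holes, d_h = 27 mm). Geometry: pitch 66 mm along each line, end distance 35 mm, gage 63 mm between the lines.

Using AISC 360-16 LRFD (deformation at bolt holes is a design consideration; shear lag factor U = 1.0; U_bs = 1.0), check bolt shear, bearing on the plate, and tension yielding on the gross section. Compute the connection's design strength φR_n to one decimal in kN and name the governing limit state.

Bolt shear: A_b = π(24)²/4 = 452.39 mm². φR_n = 0.75 × 372 × 452.39 × 6 × 2 = 1514.6 kN.
Bearing (20 mm plate, F_u = 400 MPa): end bolts L_c = 35 − 27/2 = 21.5, R_n = min(1.2×21.5×20×400, 2.4×24×20×400) = 206.4 kN/bolt; interior L_c = 66 − 27 = 39, R_n = 374.4 kN/bolt. φR_n = 0.75 × (2×206.4 + 4×374.4) = 1432.8 kN.
Tension yield (gross): A_g = 263×20 = 5260 mm². φR_n = 0.90 × 250 × 5260 = 1183.5 kN.
Governing: min(1514.6, 1432.8, 1183.5) = 1183.5 kN → gross-section yield.

1183.5 kN (gross-section yield governs)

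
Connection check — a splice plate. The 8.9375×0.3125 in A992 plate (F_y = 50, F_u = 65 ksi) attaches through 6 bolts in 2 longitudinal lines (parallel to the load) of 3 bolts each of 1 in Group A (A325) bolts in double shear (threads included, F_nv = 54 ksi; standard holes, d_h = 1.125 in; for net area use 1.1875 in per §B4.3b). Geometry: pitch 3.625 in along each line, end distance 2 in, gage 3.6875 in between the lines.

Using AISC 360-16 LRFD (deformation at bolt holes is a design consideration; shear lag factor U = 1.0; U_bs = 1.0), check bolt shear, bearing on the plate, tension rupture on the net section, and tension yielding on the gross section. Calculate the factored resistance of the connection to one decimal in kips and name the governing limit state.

100.0 kips (net-section rupture governs)

Bolt shear: A_b = π(1)²/4 = 0.7854 in². φR_n = 0.75 × 54 × 0.7854 × 6 × 2 = 381.7 kips.
Bearing (0.3125 in plate, F_u = 65 ksi): end bolts L_c = 2 − 1.125/2 = 1.4375, R_n = min(1.2×1.4375×0.3125×65, 2.4×1×0.3125×65) = 35.039 kips/bolt; interior L_c = 3.625 − 1.125 = 2.5, R_n = 48.75 kips/bolt. φR_n = 0.75 × (2×35.039 + 4×48.75) = 198.8 kips.
Tension rupture (net): A_n = (8.9375 − 2×1.1875)×0.3125 = 2.0508 in² (U = 1.0, A_e = A_n). φR_n = 0.75 × 65 × 2.0508 = 100.0 kips.
Tension yield (gross): A_g = 8.9375×0.3125 = 2.793 in². φR_n = 0.90 × 50 × 2.793 = 125.7 kips.
Governing: min(381.7, 198.8, 100.0, 125.7) = 100.0 kips → net-section rupture.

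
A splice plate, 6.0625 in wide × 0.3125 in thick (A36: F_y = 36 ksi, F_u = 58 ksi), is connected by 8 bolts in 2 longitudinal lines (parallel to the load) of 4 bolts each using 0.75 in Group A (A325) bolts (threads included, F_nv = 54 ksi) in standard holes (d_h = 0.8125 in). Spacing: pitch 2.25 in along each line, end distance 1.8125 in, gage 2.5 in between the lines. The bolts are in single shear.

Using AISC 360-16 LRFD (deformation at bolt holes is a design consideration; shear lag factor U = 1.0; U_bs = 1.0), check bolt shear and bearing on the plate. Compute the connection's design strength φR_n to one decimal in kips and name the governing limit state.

Bolt shear: A_b = π(0.75)²/4 = 0.44179 in². φR_n = 0.75 × 54 × 0.44179 × 8 × 1 = 143.1 kips.
Bearing (0.3125 in plate, F_u = 58 ksi): end bolts L_c = 1.8125 − 0.8125/2 = 1.40625, R_n = min(1.2×1.40625×0.3125×58, 2.4×0.75×0.3125×58) = 30.586 kips/bolt; interior L_c = 2.25 − 0.8125 = 1.4375, R_n = 31.266 kips/bolt. φR_n = 0.75 × (2×30.586 + 6×31.266) = 186.6 kips.
Governing: min(143.1, 186.6) = 143.1 kips → bolt shear.

143.1 kips (bolt shear governs)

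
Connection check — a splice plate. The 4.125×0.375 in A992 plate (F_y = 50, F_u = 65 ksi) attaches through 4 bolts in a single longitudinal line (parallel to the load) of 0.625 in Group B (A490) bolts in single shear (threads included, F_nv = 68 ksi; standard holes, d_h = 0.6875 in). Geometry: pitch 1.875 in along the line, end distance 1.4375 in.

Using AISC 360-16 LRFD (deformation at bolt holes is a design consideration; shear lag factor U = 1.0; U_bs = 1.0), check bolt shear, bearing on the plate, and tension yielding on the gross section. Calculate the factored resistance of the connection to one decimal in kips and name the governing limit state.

Bolt shear: A_b = π(0.625)²/4 = 0.3068 in². φR_n = 0.75 × 68 × 0.3068 × 4 × 1 = 62.6 kips.
Bearing (0.375 in plate, F_u = 65 ksi): end bolts L_c = 1.4375 − 0.6875/2 = 1.09375, R_n = min(1.2×1.09375×0.375×65, 2.4×0.625×0.375×65) = 31.992 kips/bolt; interior L_c = 1.875 − 0.6875 = 1.1875, R_n = 34.734 kips/bolt. φR_n = 0.75 × (1×31.992 + 3×34.734) = 102.1 kips.
Tension yield (gross): A_g = 4.125×0.375 = 1.5469 in². φR_n = 0.90 × 50 × 1.5469 = 69.6 kips.
Governing: min(62.6, 102.1, 69.6) = 62.6 kips → bolt shear.

62.6 kips (bolt shear governs)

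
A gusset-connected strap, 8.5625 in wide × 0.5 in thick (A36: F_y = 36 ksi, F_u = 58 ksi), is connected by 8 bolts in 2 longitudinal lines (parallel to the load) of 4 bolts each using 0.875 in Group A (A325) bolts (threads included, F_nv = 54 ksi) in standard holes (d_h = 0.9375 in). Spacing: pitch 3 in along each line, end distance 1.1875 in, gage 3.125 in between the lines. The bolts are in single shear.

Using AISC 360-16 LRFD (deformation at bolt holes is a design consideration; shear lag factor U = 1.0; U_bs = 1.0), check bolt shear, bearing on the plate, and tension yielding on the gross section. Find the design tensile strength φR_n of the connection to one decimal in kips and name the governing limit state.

Bolt shear: A_b = π(0.875)²/4 = 0.60132 in². φR_n = 0.75 × 54 × 0.60132 × 8 × 1 = 194.8 kips.
Bearing (0.5 in plate, F_u = 58 ksi): end bolts L_c = 1.1875 − 0.9375/2 = 0.71875, R_n = min(1.2×0.71875×0.5×58, 2.4×0.875×0.5×58) = 25.013 kips/bolt; interior L_c = 3 − 0.9375 = 2.0625, R_n = 60.9 kips/bolt. φR_n = 0.75 × (2×25.013 + 6×60.9) = 311.6 kips.
Tension yield (gross): A_g = 8.5625×0.5 = 4.2813 in². φR_n = 0.90 × 36 × 4.2813 = 138.7 kips.
Governing: min(194.8, 311.6, 138.7) = 138.7 kips → gross-section yield.

138.7 kips (gross-section yield governs)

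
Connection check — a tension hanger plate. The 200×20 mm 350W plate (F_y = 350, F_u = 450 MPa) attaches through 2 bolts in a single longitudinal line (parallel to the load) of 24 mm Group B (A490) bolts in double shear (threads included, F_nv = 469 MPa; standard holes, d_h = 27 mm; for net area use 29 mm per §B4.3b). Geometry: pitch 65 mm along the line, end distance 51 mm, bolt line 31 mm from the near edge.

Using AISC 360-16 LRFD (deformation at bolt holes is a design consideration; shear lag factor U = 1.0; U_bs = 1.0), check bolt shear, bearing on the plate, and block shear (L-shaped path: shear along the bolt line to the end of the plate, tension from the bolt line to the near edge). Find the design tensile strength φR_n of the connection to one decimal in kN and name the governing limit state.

Bolt shear: A_b = π(24)²/4 = 452.39 mm². φR_n = 0.75 × 469 × 452.39 × 2 × 2 = 636.5 kN.
Bearing (20 mm plate, F_u = 450 MPa): end bolts L_c = 51 − 27/2 = 37.5, R_n = min(1.2×37.5×20×450, 2.4×24×20×450) = 405 kN/bolt; interior L_c = 65 − 27 = 38, R_n = 410.4 kN/bolt. φR_n = 0.75 × (1×405 + 1×410.4) = 611.6 kN.
Block shear: shear path 1×[51+1×65] = 1×116 mm, A_gv = 2320, A_nv = 1×(116 − 1.5×29)×20 = 1450 mm²; tension to near edge: (31 − 0.5×29)×20 = 330 mm². R_n = min(0.6×450×1450, 0.6×350×2320) + 1.0×450×330 = min(391.5, 487.2) + 148.5 = 540 kN. φR_n = 0.75 × 540 = 405.0 kN.
Governing: min(636.5, 611.6, 405.0) = 405.0 kN → block shear.

405.0 kN (block shear governs)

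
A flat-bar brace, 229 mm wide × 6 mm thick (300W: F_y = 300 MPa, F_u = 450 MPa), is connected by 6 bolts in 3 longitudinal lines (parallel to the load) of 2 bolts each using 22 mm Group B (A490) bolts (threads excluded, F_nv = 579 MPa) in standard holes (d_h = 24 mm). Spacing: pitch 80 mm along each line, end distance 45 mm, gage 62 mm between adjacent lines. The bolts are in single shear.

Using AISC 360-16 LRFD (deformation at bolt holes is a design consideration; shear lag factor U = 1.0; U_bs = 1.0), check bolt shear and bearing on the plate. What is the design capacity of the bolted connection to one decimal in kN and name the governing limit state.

Bolt shear: A_b = π(22)²/4 = 380.13 mm². φR_n = 0.75 × 579 × 380.13 × 6 × 1 = 990.4 kN.
Bearing (6 mm plate, F_u = 450 MPa): end bolts L_c = 45 − 24/2 = 33, R_n = min(1.2×33×6×450, 2.4×22×6×450) = 106.92 kN/bolt; interior L_c = 80 − 24 = 56, R_n = 142.56 kN/bolt. φR_n = 0.75 × (3×106.92 + 3×142.56) = 561.3 kN.
Governing: min(990.4, 561.3) = 561.3 kN → bearing.

561.3 kN (bearing governs)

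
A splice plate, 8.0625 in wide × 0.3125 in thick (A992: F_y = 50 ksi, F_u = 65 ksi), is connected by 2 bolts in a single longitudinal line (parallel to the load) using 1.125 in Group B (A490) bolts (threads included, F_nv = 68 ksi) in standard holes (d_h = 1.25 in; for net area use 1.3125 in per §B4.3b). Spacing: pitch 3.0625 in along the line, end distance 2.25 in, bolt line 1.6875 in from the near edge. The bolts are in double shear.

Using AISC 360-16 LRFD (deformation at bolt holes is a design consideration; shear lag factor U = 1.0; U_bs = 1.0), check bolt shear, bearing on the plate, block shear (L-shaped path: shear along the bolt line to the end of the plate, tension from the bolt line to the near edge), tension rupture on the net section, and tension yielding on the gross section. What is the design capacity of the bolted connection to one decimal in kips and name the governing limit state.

Bolt shear: A_b = π(1.125)²/4 = 0.99402 in². φR_n = 0.75 × 68 × 0.99402 × 2 × 2 = 202.8 kips.
Bearing (0.3125 in plate, F_u = 65 ksi): end bolts L_c = 2.25 − 1.25/2 = 1.625, R_n = min(1.2×1.625×0.3125×65, 2.4×1.125×0.3125×65) = 39.609 kips/bolt; interior L_c = 3.0625 − 1.25 = 1.8125, R_n = 44.18 kips/bolt. φR_n = 0.75 × (1×39.609 + 1×44.18) = 62.8 kips.
Block shear: shear path 1×[2.25+1×3.0625] = 1×5.3125 in, A_gv = 1.6602, A_nv = 1×(5.3125 − 1.5×1.3125)×0.3125 = 1.0449 in²; tension to near edge: (1.6875 − 0.5×1.3125)×0.3125 = 0.32227 in². R_n = min(0.6×65×1.0449, 0.6×50×1.6602) + 1.0×65×0.32227 = min(40.751, 49.806) + 20.948 = 61.699 kips. φR_n = 0.75 × 61.699 = 46.3 kips.
Tension rupture (net): A_n = (8.0625 − 1×1.3125)×0.3125 = 2.1094 in² (U = 1.0, A_e = A_n). φR_n = 0.75 × 65 × 2.1094 = 102.8 kips.
Tension yield (gross): A_g = 8.0625×0.3125 = 2.5195 in². φR_n = 0.90 × 50 × 2.5195 = 113.4 kips.
Governing: min(202.8, 62.8, 46.3, 102.8, 113.4) = 46.3 kips → block shear.

46.3 kips (block shear governs)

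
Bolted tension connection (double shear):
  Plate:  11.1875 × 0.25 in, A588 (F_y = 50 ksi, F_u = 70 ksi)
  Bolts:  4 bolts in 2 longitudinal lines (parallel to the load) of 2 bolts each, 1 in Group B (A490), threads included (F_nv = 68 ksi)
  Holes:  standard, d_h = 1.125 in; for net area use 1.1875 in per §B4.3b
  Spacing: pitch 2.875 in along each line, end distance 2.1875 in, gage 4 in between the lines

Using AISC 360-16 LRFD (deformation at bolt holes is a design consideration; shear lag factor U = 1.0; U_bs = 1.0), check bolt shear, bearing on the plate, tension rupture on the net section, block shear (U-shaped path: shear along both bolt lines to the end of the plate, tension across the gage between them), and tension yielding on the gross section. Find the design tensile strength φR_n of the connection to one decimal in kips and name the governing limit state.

88.6 kips (block shear governs)

Bolt shear: A_b = π(1)²/4 = 0.7854 in². φR_n = 0.75 × 68 × 0.7854 × 4 × 2 = 320.4 kips.
Bearing (0.25 in plate, F_u = 70 ksi): end bolts L_c = 2.1875 − 1.125/2 = 1.625, R_n = min(1.2×1.625×0.25×70, 2.4×1×0.25×70) = 34.125 kips/bolt; interior L_c = 2.875 − 1.125 = 1.75, R_n = 36.75 kips/bolt. φR_n = 0.75 × (2×34.125 + 2×36.75) = 106.3 kips.
Tension rupture (net): A_n = (11.1875 − 2×1.1875)×0.25 = 2.2031 in² (U = 1.0, A_e = A_n). φR_n = 0.75 × 70 × 2.2031 = 115.7 kips.
Block shear: shear path 2×[2.1875+1×2.875] = 2×5.0625 in, A_gv = 2.5313, A_nv = 2×(5.0625 − 1.5×1.1875)×0.25 = 1.6406 in²; tension across gage: (4 − 1×1.1875)×0.25 = 0.70313 in². R_n = min(0.6×70×1.6406, 0.6×50×2.5313) + 1.0×70×0.70313 = min(68.905, 75.939) + 49.219 = 118.12 kips. φR_n = 0.75 × 118.12 = 88.6 kips.
Tension yield (gross): A_g = 11.1875×0.25 = 2.7969 in². φR_n = 0.90 × 50 × 2.7969 = 125.9 kips.
Governing: min(320.4, 106.3, 115.7, 88.6, 125.9) = 88.6 kips → block shear.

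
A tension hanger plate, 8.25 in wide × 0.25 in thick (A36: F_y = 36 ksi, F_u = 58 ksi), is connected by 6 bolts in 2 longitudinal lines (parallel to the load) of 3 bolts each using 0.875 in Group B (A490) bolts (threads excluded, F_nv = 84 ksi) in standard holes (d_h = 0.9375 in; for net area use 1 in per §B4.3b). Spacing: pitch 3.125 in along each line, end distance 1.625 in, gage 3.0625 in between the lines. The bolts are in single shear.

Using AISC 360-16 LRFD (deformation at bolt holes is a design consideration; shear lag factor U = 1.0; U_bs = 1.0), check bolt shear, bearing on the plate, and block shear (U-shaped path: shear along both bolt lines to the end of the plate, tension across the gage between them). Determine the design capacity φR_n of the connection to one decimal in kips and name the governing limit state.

86.2 kips (block shear governs)

Bolt shear: A_b = π(0.875)²/4 = 0.60132 in². φR_n = 0.75 × 84 × 0.60132 × 6 × 1 = 227.3 kips.
Bearing (0.25 in plate, F_u = 58 ksi): end bolts L_c = 1.625 − 0.9375/2 = 1.15625, R_n = min(1.2×1.15625×0.25×58, 2.4×0.875×0.25×58) = 20.119 kips/bolt; interior L_c = 3.125 − 0.9375 = 2.1875, R_n = 30.45 kips/bolt. φR_n = 0.75 × (2×20.119 + 4×30.45) = 121.5 kips.
Block shear: shear path 2×[1.625+2×3.125] = 2×7.875 in, A_gv = 3.9375, A_nv = 2×(7.875 − 2.5×1)×0.25 = 2.6875 in²; tension across gage: (3.0625 − 1×1)×0.25 = 0.51563 in². R_n = min(0.6×58×2.6875, 0.6×36×3.9375) + 1.0×58×0.51563 = min(93.525, 85.05) + 29.907 = 114.96 kips. φR_n = 0.75 × 114.96 = 86.2 kips.
Governing: min(227.3, 121.5, 86.2) = 86.2 kips → block shear.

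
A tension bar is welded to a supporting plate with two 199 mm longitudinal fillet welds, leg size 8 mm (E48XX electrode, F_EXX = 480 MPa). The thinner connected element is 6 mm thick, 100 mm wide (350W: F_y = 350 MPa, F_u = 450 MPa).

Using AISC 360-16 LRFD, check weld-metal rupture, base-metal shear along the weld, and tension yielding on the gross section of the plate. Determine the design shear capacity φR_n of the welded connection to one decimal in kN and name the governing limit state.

189.0 kN (gross-section yield governs)

Weld metal: throat = 0.707×8 = 5.656 mm, L = 2×199 = 398 mm. φR_n = 0.75 × 0.6 × 480 × 5.656 × 398 = 486.2 kN.
Base metal shear (6 mm plate): yield φR_n = 1.0×0.6×350×6×398 = 501.5 kN; rupture φR_n = 0.75×0.6×450×6×398 = 483.6 kN; take 483.6 kN (rupture).
Tension yield (gross): A_g = 100×6 = 600 mm². φR_n = 0.90 × 350 × 600 = 189.0 kN.
Governing: min(486.2, 483.6, 189.0) = 189.0 kN → gross-section yield.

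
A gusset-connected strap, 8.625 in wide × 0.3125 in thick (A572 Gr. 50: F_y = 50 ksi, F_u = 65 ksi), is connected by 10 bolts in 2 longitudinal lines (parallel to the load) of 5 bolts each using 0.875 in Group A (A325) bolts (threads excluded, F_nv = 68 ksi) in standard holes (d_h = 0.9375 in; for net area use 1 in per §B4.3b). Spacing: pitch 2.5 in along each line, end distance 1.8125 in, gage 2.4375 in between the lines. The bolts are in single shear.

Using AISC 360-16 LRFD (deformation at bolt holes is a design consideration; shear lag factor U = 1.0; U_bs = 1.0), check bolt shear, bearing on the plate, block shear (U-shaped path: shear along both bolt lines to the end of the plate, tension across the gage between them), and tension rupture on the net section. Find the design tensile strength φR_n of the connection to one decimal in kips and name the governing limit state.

100.9 kips (net-section rupture governs)

Bolt shear: A_b = π(0.875)²/4 = 0.60132 in². φR_n = 0.75 × 68 × 0.60132 × 10 × 1 = 306.7 kips.
Bearing (0.3125 in plate, F_u = 65 ksi): end bolts L_c = 1.8125 − 0.9375/2 = 1.34375, R_n = min(1.2×1.34375×0.3125×65, 2.4×0.875×0.3125×65) = 32.754 kips/bolt; interior L_c = 2.5 − 0.9375 = 1.5625, R_n = 38.086 kips/bolt. φR_n = 0.75 × (2×32.754 + 8×38.086) = 277.6 kips.
Block shear: shear path 2×[1.8125+4×2.5] = 2×11.8125 in, A_gv = 7.3828, A_nv = 2×(11.8125 − 4.5×1)×0.3125 = 4.5703 in²; tension across gage: (2.4375 − 1×1)×0.3125 = 0.44922 in². R_n = min(0.6×65×4.5703, 0.6×50×7.3828) + 1.0×65×0.44922 = min(178.24, 221.48) + 29.199 = 207.44 kips. φR_n = 0.75 × 207.44 = 155.6 kips.
Tension rupture (net): A_n = (8.625 − 2×1)×0.3125 = 2.0703 in² (U = 1.0, A_e = A_n). φR_n = 0.75 × 65 × 2.0703 = 100.9 kips.
Governing: min(306.7, 277.6, 155.6, 100.9) = 100.9 kips → net-section rupture.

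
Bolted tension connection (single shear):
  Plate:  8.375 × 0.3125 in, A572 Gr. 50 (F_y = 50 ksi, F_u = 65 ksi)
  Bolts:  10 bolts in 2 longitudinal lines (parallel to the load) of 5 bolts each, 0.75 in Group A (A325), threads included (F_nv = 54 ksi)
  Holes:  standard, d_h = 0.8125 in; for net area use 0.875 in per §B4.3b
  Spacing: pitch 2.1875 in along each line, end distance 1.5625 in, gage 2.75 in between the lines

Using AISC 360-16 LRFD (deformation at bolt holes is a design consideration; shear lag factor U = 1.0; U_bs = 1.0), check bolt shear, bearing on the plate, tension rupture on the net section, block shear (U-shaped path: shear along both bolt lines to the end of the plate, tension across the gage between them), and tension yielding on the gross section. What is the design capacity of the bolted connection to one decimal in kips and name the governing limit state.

100.9 kips (net-section rupture governs)

Bolt shear: A_b = π(0.75)²/4 = 0.44179 in². φR_n = 0.75 × 54 × 0.44179 × 10 × 1 = 178.9 kips.
Bearing (0.3125 in plate, F_u = 65 ksi): end bolts L_c = 1.5625 − 0.8125/2 = 1.15625, R_n = min(1.2×1.15625×0.3125×65, 2.4×0.75×0.3125×65) = 28.184 kips/bolt; interior L_c = 2.1875 − 0.8125 = 1.375, R_n = 33.516 kips/bolt. φR_n = 0.75 × (2×28.184 + 8×33.516) = 243.4 kips.
Tension rupture (net): A_n = (8.375 − 2×0.875)×0.3125 = 2.0703 in² (U = 1.0, A_e = A_n). φR_n = 0.75 × 65 × 2.0703 = 100.9 kips.
Block shear: shear path 2×[1.5625+4×2.1875] = 2×10.3125 in, A_gv = 6.4453, A_nv = 2×(10.3125 − 4.5×0.875)×0.3125 = 3.9844 in²; tension across gage: (2.75 − 1×0.875)×0.3125 = 0.58594 in². R_n = min(0.6×65×3.9844, 0.6×50×6.4453) + 1.0×65×0.58594 = min(155.39, 193.36) + 38.086 = 193.48 kips. φR_n = 0.75 × 193.48 = 145.1 kips.
Tension yield (gross): A_g = 8.375×0.3125 = 2.6172 in². φR_n = 0.90 × 50 × 2.6172 = 117.8 kips.
Governing: min(178.9, 243.4, 100.9, 145.1, 117.8) = 100.9 kips → net-section rupture.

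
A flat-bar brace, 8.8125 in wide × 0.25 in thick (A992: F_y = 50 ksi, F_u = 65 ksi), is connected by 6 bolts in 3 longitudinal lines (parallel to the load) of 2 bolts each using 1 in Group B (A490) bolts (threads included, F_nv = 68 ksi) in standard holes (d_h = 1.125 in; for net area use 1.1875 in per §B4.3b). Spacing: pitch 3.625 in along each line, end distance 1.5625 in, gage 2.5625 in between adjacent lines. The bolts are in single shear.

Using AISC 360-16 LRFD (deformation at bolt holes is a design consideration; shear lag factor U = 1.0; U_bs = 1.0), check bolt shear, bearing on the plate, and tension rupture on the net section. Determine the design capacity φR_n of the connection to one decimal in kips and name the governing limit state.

64.0 kips (net-section rupture governs)

Bolt shear: A_b = π(1)²/4 = 0.7854 in². φR_n = 0.75 × 68 × 0.7854 × 6 × 1 = 240.3 kips.
Bearing (0.25 in plate, F_u = 65 ksi): end bolts L_c = 1.5625 − 1.125/2 = 1, R_n = min(1.2×1×0.25×65, 2.4×1×0.25×65) = 19.5 kips/bolt; interior L_c = 3.625 − 1.125 = 2.5, R_n = 39 kips/bolt. φR_n = 0.75 × (3×19.5 + 3×39) = 131.6 kips.
Tension rupture (net): A_n = (8.8125 − 3×1.1875)×0.25 = 1.3125 in² (U = 1.0, A_e = A_n). φR_n = 0.75 × 65 × 1.3125 = 64.0 kips.
Governing: min(240.3, 131.6, 64.0) = 64.0 kips → net-section rupture.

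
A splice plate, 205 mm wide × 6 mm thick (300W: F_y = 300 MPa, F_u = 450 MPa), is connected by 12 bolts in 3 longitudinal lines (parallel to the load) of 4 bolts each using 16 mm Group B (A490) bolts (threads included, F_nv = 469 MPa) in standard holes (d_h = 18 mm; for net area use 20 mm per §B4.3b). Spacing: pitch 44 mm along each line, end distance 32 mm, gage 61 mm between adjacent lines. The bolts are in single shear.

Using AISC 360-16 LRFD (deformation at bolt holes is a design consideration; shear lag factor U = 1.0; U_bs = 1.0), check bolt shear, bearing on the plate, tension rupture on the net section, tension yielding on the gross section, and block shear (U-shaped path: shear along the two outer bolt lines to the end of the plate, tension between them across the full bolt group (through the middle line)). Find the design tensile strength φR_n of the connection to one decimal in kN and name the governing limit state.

Bolt shear: A_b = π(16)²/4 = 201.06 mm². φR_n = 0.75 × 469 × 201.06 × 12 × 1 = 848.7 kN.
Bearing (6 mm plate, F_u = 450 MPa): end bolts L_c = 32 − 18/2 = 23, R_n = min(1.2×23×6×450, 2.4×16×6×450) = 74.52 kN/bolt; interior L_c = 44 − 18 = 26, R_n = 84.24 kN/bolt. φR_n = 0.75 × (3×74.52 + 9×84.24) = 736.3 kN.
Tension rupture (net): A_n = (205 − 3×20)×6 = 870 mm² (U = 1.0, A_e = A_n). φR_n = 0.75 × 450 × 870 = 293.6 kN.
Tension yield (gross): A_g = 205×6 = 1230 mm². φR_n = 0.90 × 300 × 1230 = 332.1 kN.
Block shear: shear path 2×[32+3×44] = 2×164 mm, A_gv = 1968, A_nv = 2×(164 − 3.5×20)×6 = 1128 mm²; tension across gage: (122 − 2×20)×6 = 492 mm². R_n = min(0.6×450×1128, 0.6×300×1968) + 1.0×450×492 = min(304.56, 354.24) + 221.4 = 525.96 kN. φR_n = 0.75 × 525.96 = 394.5 kN.
Governing: min(848.7, 736.3, 293.6, 332.1, 394.5) = 293.6 kN → net-section rupture.

293.6 kN (net-section rupture governs)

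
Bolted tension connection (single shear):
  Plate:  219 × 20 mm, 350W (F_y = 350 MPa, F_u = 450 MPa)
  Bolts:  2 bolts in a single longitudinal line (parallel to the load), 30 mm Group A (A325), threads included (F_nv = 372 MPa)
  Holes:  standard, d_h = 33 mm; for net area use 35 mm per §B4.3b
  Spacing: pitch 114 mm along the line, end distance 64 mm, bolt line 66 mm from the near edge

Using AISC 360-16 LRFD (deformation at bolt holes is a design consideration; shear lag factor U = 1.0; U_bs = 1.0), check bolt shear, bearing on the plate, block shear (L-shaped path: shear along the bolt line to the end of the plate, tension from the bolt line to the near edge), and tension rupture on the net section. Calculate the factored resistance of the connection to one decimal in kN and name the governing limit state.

Bolt shear: A_b = π(30)²/4 = 706.86 mm². φR_n = 0.75 × 372 × 706.86 × 2 × 1 = 394.4 kN.
Bearing (20 mm plate, F_u = 450 MPa): end bolts L_c = 64 − 33/2 = 47.5, R_n = min(1.2×47.5×20×450, 2.4×30×20×450) = 513 kN/bolt; interior L_c = 114 − 33 = 81, R_n = 648 kN/bolt. φR_n = 0.75 × (1×513 + 1×648) = 870.8 kN.
Block shear: shear path 1×[64+1×114] = 1×178 mm, A_gv = 3560, A_nv = 1×(178 − 1.5×35)×20 = 2510 mm²; tension to near edge: (66 − 0.5×35)×20 = 970 mm². R_n = min(0.6×450×2510, 0.6×350×3560) + 1.0×450×970 = min(677.7, 747.6) + 436.5 = 1114.2 kN. φR_n = 0.75 × 1114.2 = 835.7 kN.
Tension rupture (net): A_n = (219 − 1×35)×20 = 3680 mm² (U = 1.0, A_e = A_n). φR_n = 0.75 × 450 × 3680 = 1242.0 kN.
Governing: min(394.4, 870.8, 835.7, 1242.0) = 394.4 kN → bolt shear.

394.4 kN (bolt shear governs)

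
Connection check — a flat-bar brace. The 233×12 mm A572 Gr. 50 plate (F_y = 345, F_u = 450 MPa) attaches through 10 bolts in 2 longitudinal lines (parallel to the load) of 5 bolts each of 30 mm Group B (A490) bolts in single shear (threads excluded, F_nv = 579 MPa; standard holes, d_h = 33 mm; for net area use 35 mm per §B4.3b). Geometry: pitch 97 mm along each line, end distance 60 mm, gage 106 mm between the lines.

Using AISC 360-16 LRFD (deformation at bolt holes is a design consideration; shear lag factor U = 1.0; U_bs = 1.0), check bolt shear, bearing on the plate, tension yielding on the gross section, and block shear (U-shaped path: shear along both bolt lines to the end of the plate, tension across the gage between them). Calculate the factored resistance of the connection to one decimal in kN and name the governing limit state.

Bolt shear: A_b = π(30)²/4 = 706.86 mm². φR_n = 0.75 × 579 × 706.86 × 10 × 1 = 3069.5 kN.
Bearing (12 mm plate, F_u = 450 MPa): end bolts L_c = 60 − 33/2 = 43.5, R_n = min(1.2×43.5×12×450, 2.4×30×12×450) = 281.88 kN/bolt; interior L_c = 97 − 33 = 64, R_n = 388.8 kN/bolt. φR_n = 0.75 × (2×281.88 + 8×388.8) = 2755.6 kN.
Tension yield (gross): A_g = 233×12 = 2796 mm². φR_n = 0.90 × 345 × 2796 = 868.2 kN.
Block shear: shear path 2×[60+4×97] = 2×448 mm, A_gv = 10752, A_nv = 2×(448 − 4.5×35)×12 = 6972 mm²; tension across gage: (106 − 1×35)×12 = 852 mm². R_n = min(0.6×450×6972, 0.6×345×10752) + 1.0×450×852 = min(1882.4, 2225.7) + 383.4 = 2265.8 kN. φR_n = 0.75 × 2265.8 = 1699.4 kN.
Governing: min(3069.5, 2755.6, 868.2, 1699.4) = 868.2 kN → gross-section yield.

868.2 kN (gross-section yield governs)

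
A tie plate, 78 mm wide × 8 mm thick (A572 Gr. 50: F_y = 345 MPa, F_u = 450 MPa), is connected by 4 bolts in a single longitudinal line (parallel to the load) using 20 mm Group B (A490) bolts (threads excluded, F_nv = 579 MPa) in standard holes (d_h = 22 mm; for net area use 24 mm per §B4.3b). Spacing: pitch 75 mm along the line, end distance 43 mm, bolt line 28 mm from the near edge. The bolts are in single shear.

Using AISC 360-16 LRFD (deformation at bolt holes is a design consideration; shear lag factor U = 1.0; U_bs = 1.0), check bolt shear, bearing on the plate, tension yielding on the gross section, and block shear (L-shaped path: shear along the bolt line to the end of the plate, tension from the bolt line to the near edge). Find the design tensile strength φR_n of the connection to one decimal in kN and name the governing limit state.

193.8 kN (gross-section yield governs)

Bolt shear: A_b = π(20)²/4 = 314.16 mm². φR_n = 0.75 × 579 × 314.16 × 4 × 1 = 545.7 kN.
Bearing (8 mm plate, F_u = 450 MPa): end bolts L_c = 43 − 22/2 = 32, R_n = min(1.2×32×8×450, 2.4×20×8×450) = 138.24 kN/bolt; interior L_c = 75 − 22 = 53, R_n = 172.8 kN/bolt. φR_n = 0.75 × (1×138.24 + 3×172.8) = 492.5 kN.
Tension yield (gross): A_g = 78×8 = 624 mm². φR_n = 0.90 × 345 × 624 = 193.8 kN.
Block shear: shear path 1×[43+3×75] = 1×268 mm, A_gv = 2144, A_nv = 1×(268 − 3.5×24)×8 = 1472 mm²; tension to near edge: (28 − 0.5×24)×8 = 128 mm². R_n = min(0.6×450×1472, 0.6×345×2144) + 1.0×450×128 = min(397.44, 443.81) + 57.6 = 455.04 kN. φR_n = 0.75 × 455.04 = 341.3 kN.
Governing: min(545.7, 492.5, 193.8, 341.3) = 193.8 kN → gross-section yield.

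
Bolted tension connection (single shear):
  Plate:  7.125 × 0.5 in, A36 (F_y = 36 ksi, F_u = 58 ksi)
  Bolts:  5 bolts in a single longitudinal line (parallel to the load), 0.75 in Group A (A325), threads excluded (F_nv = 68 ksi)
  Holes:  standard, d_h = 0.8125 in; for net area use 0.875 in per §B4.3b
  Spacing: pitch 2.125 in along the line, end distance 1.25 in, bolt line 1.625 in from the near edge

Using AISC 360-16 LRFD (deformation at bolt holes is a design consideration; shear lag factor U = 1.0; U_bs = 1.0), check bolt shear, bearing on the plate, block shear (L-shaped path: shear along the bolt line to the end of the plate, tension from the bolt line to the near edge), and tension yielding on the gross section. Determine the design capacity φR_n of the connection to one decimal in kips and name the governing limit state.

Bolt shear: A_b = π(0.75)²/4 = 0.44179 in². φR_n = 0.75 × 68 × 0.44179 × 5 × 1 = 112.7 kips.
Bearing (0.5 in plate, F_u = 58 ksi): end bolts L_c = 1.25 − 0.8125/2 = 0.84375, R_n = min(1.2×0.84375×0.5×58, 2.4×0.75×0.5×58) = 29.363 kips/bolt; interior L_c = 2.125 − 0.8125 = 1.3125, R_n = 45.675 kips/bolt. φR_n = 0.75 × (1×29.363 + 4×45.675) = 159.0 kips.
Block shear: shear path 1×[1.25+4×2.125] = 1×9.75 in, A_gv = 4.875, A_nv = 1×(9.75 − 4.5×0.875)×0.5 = 2.9063 in²; tension to near edge: (1.625 − 0.5×0.875)×0.5 = 0.59375 in². R_n = min(0.6×58×2.9063, 0.6×36×4.875) + 1.0×58×0.59375 = min(101.14, 105.3) + 34.438 = 135.58 kips. φR_n = 0.75 × 135.58 = 101.7 kips.
Tension yield (gross): A_g = 7.125×0.5 = 3.5625 in². φR_n = 0.90 × 36 × 3.5625 = 115.4 kips.
Governing: min(112.7, 159.0, 101.7, 115.4) = 101.7 kips → block shear.

101.7 kips (block shear governs)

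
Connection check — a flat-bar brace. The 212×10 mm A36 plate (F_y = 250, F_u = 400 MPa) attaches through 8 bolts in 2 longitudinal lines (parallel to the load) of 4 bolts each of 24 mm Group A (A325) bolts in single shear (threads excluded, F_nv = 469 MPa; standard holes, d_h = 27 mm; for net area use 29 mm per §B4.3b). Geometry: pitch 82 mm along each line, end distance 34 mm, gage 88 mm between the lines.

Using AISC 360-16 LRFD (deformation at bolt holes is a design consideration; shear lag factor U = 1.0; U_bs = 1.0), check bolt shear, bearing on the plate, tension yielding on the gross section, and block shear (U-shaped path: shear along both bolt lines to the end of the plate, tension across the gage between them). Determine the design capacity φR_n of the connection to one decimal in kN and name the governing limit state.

Bolt shear: A_b = π(24)²/4 = 452.39 mm². φR_n = 0.75 × 469 × 452.39 × 8 × 1 = 1273.0 kN.
Bearing (10 mm plate, F_u = 400 MPa): end bolts L_c = 34 − 27/2 = 20.5, R_n = min(1.2×20.5×10×400, 2.4×24×10×400) = 98.4 kN/bolt; interior L_c = 82 − 27 = 55, R_n = 230.4 kN/bolt. φR_n = 0.75 × (2×98.4 + 6×230.4) = 1184.4 kN.
Tension yield (gross): A_g = 212×10 = 2120 mm². φR_n = 0.90 × 250 × 2120 = 477.0 kN.
Block shear: shear path 2×[34+3×82] = 2×280 mm, A_gv = 5600, A_nv = 2×(280 − 3.5×29)×10 = 3570 mm²; tension across gage: (88 − 1×29)×10 = 590 mm². R_n = min(0.6×400×3570, 0.6×250×5600) + 1.0×400×590 = min(856.8, 840) + 236 = 1076 kN. φR_n = 0.75 × 1076 = 807.0 kN.
Governing: min(1273.0, 1184.4, 477.0, 807.0) = 477.0 kN → gross-section yield.

477.0 kN (gross-section yield governs)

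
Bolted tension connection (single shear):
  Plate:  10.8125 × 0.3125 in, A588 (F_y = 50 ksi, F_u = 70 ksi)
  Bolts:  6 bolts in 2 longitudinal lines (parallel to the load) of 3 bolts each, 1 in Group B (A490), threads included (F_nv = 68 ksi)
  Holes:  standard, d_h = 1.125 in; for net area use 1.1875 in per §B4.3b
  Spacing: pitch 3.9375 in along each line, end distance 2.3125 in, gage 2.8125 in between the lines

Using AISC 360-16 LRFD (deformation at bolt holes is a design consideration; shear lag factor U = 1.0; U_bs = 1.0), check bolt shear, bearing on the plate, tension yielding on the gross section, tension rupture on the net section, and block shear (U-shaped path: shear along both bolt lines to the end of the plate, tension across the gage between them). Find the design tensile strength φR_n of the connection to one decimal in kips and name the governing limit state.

Bolt shear: A_b = π(1)²/4 = 0.7854 in². φR_n = 0.75 × 68 × 0.7854 × 6 × 1 = 240.3 kips.
Bearing (0.3125 in plate, F_u = 70 ksi): end bolts L_c = 2.3125 − 1.125/2 = 1.75, R_n = min(1.2×1.75×0.3125×70, 2.4×1×0.3125×70) = 45.938 kips/bolt; interior L_c = 3.9375 − 1.125 = 2.8125, R_n = 52.5 kips/bolt. φR_n = 0.75 × (2×45.938 + 4×52.5) = 226.4 kips.
Tension yield (gross): A_g = 10.8125×0.3125 = 3.3789 in². φR_n = 0.90 × 50 × 3.3789 = 152.1 kips.
Tension rupture (net): A_n = (10.8125 − 2×1.1875)×0.3125 = 2.6367 in² (U = 1.0, A_e = A_n). φR_n = 0.75 × 70 × 2.6367 = 138.4 kips.
Block shear: shear path 2×[2.3125+2×3.9375] = 2×10.1875 in, A_gv = 6.3672, A_nv = 2×(10.1875 − 2.5×1.1875)×0.3125 = 4.5117 in²; tension across gage: (2.8125 − 1×1.1875)×0.3125 = 0.50781 in². R_n = min(0.6×70×4.5117, 0.6×50×6.3672) + 1.0×70×0.50781 = min(189.49, 191.02) + 35.547 = 225.04 kips. φR_n = 0.75 × 225.04 = 168.8 kips.
Governing: min(240.3, 226.4, 152.1, 138.4, 168.8) = 138.4 kips → net-section rupture.

138.4 kips (net-section rupture governs)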